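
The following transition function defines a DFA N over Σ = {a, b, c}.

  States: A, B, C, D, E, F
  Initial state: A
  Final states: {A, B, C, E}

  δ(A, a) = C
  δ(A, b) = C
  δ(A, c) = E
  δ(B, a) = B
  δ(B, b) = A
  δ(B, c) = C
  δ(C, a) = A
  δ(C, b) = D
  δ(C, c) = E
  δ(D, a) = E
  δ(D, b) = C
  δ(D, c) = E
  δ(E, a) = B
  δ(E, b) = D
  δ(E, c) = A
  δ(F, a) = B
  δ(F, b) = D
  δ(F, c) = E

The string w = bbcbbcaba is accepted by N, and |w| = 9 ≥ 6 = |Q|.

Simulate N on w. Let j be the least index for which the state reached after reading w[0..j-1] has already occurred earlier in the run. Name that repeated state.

D

Run of N on w = b b c b b c a b a:
  step 0: A  (start)
  step 1: C  (read b: A→C)
  step 2: D  (read b: C→D)
  step 3: E  (read c: D→E)
  step 4: D  (read b: E→D)   ← first repeat (D seen earlier)
  step 5: C  (read b: D→C)
  step 6: E  (read c: C→E)
  step 7: B  (read a: E→B)
  step 8: A  (read b: B→A)
  step 9: C  (read a: A→C)

The earliest repeat is at step j = 4: N is in D, which it already visited at step i = 2.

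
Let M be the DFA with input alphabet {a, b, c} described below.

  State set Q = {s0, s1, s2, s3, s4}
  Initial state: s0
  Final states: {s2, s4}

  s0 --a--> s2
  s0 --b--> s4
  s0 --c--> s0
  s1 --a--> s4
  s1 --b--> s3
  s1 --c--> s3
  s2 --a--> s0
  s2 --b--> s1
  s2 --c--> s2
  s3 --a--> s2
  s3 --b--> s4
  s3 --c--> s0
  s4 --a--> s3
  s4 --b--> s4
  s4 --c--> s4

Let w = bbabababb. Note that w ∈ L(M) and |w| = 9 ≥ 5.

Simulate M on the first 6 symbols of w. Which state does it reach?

Run of M on the first 6 characters of w = b b a b a b:
  step 0: s0  (start)
  step 1: s4  (read b: s0→s4)
  step 2: s4  (read b: s4→s4)
  step 3: s3  (read a: s4→s3)
  step 4: s4  (read b: s3→s4)
  step 5: s3  (read a: s4→s3)
  step 6: s4  (read b: s3→s4)

After reading 6 characters, M is in state s4.

s4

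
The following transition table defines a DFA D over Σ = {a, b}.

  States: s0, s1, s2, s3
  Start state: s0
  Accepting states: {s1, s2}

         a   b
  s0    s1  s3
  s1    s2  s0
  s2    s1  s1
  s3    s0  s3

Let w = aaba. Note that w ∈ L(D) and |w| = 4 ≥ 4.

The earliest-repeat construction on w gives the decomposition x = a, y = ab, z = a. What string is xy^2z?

aababa

xy^2z = a·ab·ab·a = aababa.
Reading y = ab takes D from s1 back to s1, so after x·y·y the machine is still in s1, and z then leads to the accepting state s2. Hence aababa ∈ L(D).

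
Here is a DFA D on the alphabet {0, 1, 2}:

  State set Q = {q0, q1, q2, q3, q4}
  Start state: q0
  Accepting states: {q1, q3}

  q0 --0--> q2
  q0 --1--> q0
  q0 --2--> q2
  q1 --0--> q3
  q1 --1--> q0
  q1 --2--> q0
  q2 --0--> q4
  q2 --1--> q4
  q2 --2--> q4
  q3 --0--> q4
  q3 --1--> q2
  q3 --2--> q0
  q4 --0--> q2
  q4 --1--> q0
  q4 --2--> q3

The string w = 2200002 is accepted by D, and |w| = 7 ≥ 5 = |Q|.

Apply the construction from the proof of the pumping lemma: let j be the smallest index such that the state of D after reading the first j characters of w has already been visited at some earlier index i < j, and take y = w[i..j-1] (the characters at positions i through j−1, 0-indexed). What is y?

20

State sequence: q0 -2-> q2 -2-> q4 -0-> q2 -0-> q4 -0-> q2 -0-> q4 -2-> q3
First repeat at step 3: q2 was already visited.

So i = 1, j = 3, giving x = w[0:1] = 2, y = w[1:3] = 20, z = w[3:7] = 0002.
Check: |xy| = 3 ≤ 5 and |y| = 2 ≥ 1. Reading y takes D from q2 back to q2, so every xyⁱz is accepted.
The DFA has 5 states, so the proof of the pumping lemma guarantees a repeated state among the first 5+1 visited; the segment between the two visits is the pumpable y.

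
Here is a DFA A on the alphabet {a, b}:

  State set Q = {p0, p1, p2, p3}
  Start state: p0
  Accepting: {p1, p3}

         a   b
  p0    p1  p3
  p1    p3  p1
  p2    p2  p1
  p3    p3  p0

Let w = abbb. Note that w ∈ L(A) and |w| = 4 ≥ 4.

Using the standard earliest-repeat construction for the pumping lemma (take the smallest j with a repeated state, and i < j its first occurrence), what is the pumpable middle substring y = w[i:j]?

b

State sequence: p0 -a-> p1 -b-> p1 -b-> p1 -b-> p1
First repeat at step 2: p1 was already visited.

So i = 1, j = 2, giving x = w[0:1] = a, y = w[1:2] = b, z = w[2:4] = bb.
Check: |xy| = 2 ≤ 4 and |y| = 1 ≥ 1. Reading y takes A from p1 back to p1, so every xyⁱz is accepted.
Since A has 4 states, any run of length ≥ 4 visits 4+1 states, so by pigeonhole some state repeats within the first 4 steps — that repeat gives the pumpable loop.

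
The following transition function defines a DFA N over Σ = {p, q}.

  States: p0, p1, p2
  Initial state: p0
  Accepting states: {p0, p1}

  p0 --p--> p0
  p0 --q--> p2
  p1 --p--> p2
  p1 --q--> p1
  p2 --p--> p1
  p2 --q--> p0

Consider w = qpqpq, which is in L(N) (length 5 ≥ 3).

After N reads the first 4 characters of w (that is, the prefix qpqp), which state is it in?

State sequence: p0 -q-> p2 -p-> p1 -q-> p1 -p-> p2

After reading 4 characters, N is in state p2.

p2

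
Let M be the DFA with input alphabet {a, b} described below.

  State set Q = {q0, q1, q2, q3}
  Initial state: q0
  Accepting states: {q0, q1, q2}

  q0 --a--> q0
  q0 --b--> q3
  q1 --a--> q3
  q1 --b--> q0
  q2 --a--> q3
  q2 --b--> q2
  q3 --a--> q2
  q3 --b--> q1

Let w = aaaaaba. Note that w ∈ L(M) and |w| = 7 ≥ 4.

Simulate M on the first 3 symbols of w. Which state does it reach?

Run of M on the first 3 characters of w = a a a:
  step 0: q0  (start)
  step 1: q0  (read a: q0→q0)
  step 2: q0  (read a: q0→q0)
  step 3: q0  (read a: q0→q0)

After reading 3 characters, M is in state q0.
(This kind of state-tracing is the core of the pumping-lemma construction: with 4 states, pigeonhole forces a repeat within the first 4 steps.)

q0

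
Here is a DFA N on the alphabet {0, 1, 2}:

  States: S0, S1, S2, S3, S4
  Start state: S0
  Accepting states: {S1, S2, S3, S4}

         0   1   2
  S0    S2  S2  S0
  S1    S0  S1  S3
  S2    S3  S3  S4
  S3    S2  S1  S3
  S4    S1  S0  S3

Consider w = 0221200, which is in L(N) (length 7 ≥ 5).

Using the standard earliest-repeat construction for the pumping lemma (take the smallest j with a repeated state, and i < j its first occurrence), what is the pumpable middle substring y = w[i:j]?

12

Run of N on w = 0 2 2 1 2 0 0:
  step 0: S0  (start)
  step 1: S2  (read 0: S0→S2)
  step 2: S4  (read 2: S2→S4)
  step 3: S3  (read 2: S4→S3)
  step 4: S1  (read 1: S3→S1)
  step 5: S3  (read 2: S1→S3)   ← first repeat (S3 seen earlier)
  step 6: S2  (read 0: S3→S2)
  step 7: S3  (read 0: S2→S3)

So i = 3, j = 5, giving x = w[0:3] = 022, y = w[3:5] = 12, z = w[5:7] = 00.
Check: |xy| = 5 ≤ 5 and |y| = 2 ≥ 1. Reading y takes N from S3 back to S3, so every xyⁱz is accepted.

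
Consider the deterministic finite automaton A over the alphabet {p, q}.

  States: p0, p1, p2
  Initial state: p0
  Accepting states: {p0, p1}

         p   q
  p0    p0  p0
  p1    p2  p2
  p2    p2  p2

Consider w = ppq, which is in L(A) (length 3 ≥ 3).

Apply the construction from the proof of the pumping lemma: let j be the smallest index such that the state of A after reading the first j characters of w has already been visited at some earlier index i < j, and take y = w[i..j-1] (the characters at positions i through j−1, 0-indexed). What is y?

p

State sequence: p0 -p-> p0 -p-> p0 -q-> p0
First repeat at step 1: p0 was already visited.

So i = 0, j = 1, giving x = w[0:0] = ε, y = w[0:1] = p, z = w[1:3] = pq.
Check: |xy| = 1 ≤ 3 and |y| = 1 ≥ 1. Reading y takes A from p0 back to p0, so every xyⁱz is accepted.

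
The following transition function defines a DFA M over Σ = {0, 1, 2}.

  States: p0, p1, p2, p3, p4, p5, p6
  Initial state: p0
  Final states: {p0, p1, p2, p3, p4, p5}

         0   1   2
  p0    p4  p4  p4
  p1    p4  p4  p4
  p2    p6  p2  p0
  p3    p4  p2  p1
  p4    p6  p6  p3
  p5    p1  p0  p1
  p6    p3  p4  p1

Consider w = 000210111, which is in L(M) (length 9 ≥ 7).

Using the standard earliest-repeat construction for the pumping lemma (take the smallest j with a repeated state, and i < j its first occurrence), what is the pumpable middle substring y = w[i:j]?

Run of M on w = 0 0 0 2 1 0 1 1 1:
  step 0: p0  (start)
  step 1: p4  (read 0: p0→p4)
  step 2: p6  (read 0: p4→p6)
  step 3: p3  (read 0: p6→p3)
  step 4: p1  (read 2: p3→p1)
  step 5: p4  (read 1: p1→p4)   ← first repeat (p4 seen earlier)
  step 6: p6  (read 0: p4→p6)
  step 7: p4  (read 1: p6→p4)
  step 8: p6  (read 1: p4→p6)
  step 9: p4  (read 1: p6→p4)

So i = 1, j = 5, giving x = w[0:1] = 0, y = w[1:5] = 0021, z = w[5:9] = 0111.
Check: |xy| = 5 ≤ 7 and |y| = 4 ≥ 1. Reading y takes M from p4 back to p4, so every xyⁱz is accepted.

0021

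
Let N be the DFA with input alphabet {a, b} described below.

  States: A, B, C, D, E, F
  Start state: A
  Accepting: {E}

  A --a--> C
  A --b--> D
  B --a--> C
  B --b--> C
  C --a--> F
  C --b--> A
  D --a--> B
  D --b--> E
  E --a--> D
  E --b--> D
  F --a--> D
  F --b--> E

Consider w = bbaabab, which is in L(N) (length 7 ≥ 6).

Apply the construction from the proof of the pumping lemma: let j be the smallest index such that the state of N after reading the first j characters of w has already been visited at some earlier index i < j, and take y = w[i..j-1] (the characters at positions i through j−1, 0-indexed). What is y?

Run of N on w = b b a a b a b:
  step 0: A  (start)
  step 1: D  (read b: A→D)
  step 2: E  (read b: D→E)
  step 3: D  (read a: E→D)   ← first repeat (D seen earlier)
  step 4: B  (read a: D→B)
  step 5: C  (read b: B→C)
  step 6: F  (read a: C→F)
  step 7: E  (read b: F→E)

So i = 1, j = 3, giving x = w[0:1] = b, y = w[1:3] = ba, z = w[3:7] = abab.
Check: |xy| = 3 ≤ 6 and |y| = 2 ≥ 1. Reading y takes N from D back to D, so every xyⁱz is accepted.

ba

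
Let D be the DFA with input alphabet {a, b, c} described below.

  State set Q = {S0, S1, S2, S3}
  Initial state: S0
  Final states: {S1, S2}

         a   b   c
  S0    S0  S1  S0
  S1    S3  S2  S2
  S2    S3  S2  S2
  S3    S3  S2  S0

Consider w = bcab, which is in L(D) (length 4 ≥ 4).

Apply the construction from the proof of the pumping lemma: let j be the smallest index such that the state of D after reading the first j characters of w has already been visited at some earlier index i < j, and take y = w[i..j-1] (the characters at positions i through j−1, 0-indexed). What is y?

ab

State sequence: S0 -b-> S1 -c-> S2 -a-> S3 -b-> S2
First repeat at step 4: S2 was already visited.

So i = 2, j = 4, giving x = w[0:2] = bc, y = w[2:4] = ab, z = w[4:4] = ε.
Check: |xy| = 4 ≤ 4 and |y| = 2 ≥ 1. Reading y takes D from S2 back to S2, so every xyⁱz is accepted.
The DFA has 4 states, so the proof of the pumping lemma guarantees a repeated state among the first 4+1 visited; the segment between the two visits is the pumpable y.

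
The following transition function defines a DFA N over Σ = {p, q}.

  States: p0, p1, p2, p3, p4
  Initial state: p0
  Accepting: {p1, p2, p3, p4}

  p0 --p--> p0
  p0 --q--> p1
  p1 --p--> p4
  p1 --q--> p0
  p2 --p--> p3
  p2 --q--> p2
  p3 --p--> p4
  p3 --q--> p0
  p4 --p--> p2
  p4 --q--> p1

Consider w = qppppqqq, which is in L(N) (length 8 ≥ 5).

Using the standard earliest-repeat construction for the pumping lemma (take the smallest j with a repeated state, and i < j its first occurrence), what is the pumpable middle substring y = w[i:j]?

Run of N on w = q p p p p q q q:
  step 0: p0  (start)
  step 1: p1  (read q: p0→p1)
  step 2: p4  (read p: p1→p4)
  step 3: p2  (read p: p4→p2)
  step 4: p3  (read p: p2→p3)
  step 5: p4  (read p: p3→p4)   ← first repeat (p4 seen earlier)
  step 6: p1  (read q: p4→p1)
  step 7: p0  (read q: p1→p0)
  step 8: p1  (read q: p0→p1)

So i = 2, j = 5, giving x = w[0:2] = qp, y = w[2:5] = ppp, z = w[5:8] = qqq.
Check: |xy| = 5 ≤ 5 and |y| = 3 ≥ 1. Reading y takes N from p4 back to p4, so every xyⁱz is accepted.

ppp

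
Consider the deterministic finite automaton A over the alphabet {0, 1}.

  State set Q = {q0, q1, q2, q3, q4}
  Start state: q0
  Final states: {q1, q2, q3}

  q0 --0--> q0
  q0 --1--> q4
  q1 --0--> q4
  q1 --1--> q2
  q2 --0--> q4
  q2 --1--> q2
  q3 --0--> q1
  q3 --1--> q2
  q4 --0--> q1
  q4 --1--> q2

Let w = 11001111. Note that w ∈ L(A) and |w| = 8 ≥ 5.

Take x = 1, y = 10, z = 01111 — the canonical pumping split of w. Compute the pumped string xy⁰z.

xy⁰z = xz = 1·01111 = 101111.
Reading y = 10 takes A from q4 back to q4, so after x the machine is still in q4, and z then leads to the accepting state q2. Hence 101111 ∈ L(A).

101111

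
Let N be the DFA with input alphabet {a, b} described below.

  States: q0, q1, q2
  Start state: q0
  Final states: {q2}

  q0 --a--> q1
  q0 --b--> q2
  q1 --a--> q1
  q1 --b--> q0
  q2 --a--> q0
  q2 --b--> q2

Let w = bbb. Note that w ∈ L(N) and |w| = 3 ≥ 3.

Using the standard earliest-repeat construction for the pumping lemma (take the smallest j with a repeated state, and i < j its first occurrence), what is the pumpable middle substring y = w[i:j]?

Run of N on w = b b b:
  step 0: q0  (start)
  step 1: q2  (read b: q0→q2)
  step 2: q2  (read b: q2→q2)   ← first repeat (q2 seen earlier)
  step 3: q2  (read b: q2→q2)

So i = 1, j = 2, giving x = w[0:1] = b, y = w[1:2] = b, z = w[2:3] = b.
Check: |xy| = 2 ≤ 3 and |y| = 1 ≥ 1. Reading y takes N from q2 back to q2, so every xyⁱz is accepted.

b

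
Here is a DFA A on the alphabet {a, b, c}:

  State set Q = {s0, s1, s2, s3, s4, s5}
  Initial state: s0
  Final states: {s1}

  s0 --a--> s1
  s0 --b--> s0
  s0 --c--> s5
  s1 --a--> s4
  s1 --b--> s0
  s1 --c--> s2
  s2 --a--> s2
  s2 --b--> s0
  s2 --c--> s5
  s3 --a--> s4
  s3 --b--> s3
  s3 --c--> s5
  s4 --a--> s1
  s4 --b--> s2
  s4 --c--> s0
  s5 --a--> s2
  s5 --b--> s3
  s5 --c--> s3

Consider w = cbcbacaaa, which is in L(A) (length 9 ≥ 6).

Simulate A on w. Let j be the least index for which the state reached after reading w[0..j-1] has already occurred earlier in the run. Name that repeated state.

s5

State sequence: s0 -c-> s5 -b-> s3 -c-> s5 -b-> s3 -a-> s4 -c-> s0 -a-> s1 -a-> s4 -a-> s1
First repeat at step 3: s5 was already visited.

The earliest repeat is at step j = 3: A is in s5, which it already visited at step i = 1.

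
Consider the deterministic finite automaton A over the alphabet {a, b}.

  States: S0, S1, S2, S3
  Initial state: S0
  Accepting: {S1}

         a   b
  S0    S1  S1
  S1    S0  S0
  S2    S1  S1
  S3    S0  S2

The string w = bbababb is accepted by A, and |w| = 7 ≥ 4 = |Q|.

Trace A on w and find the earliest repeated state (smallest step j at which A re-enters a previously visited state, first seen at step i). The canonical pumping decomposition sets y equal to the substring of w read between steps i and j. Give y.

bb

Run of A on w = b b a b a b b:
  step 0: S0  (start)
  step 1: S1  (read b: S0→S1)
  step 2: S0  (read b: S1→S0)   ← first repeat (S0 seen earlier)
  step 3: S1  (read a: S0→S1)
  step 4: S0  (read b: S1→S0)
  step 5: S1  (read a: S0→S1)
  step 6: S0  (read b: S1→S0)
  step 7: S1  (read b: S0→S1)

So i = 0, j = 2, giving x = w[0:0] = ε, y = w[0:2] = bb, z = w[2:7] = ababb.
Check: |xy| = 2 ≤ 4 and |y| = 2 ≥ 1. Reading y takes A from S0 back to S0, so every xyⁱz is accepted.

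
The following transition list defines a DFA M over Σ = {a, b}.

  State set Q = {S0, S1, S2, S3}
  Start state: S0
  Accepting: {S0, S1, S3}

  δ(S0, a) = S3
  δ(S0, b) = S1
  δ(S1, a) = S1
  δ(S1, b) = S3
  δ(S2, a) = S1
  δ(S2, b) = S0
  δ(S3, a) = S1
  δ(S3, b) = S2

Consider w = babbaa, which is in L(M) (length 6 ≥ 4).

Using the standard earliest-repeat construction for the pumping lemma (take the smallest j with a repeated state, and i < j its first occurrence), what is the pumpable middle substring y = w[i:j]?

a

Run of M on w = b a b b a a:
  step 0: S0  (start)
  step 1: S1  (read b: S0→S1)
  step 2: S1  (read a: S1→S1)   ← first repeat (S1 seen earlier)
  step 3: S3  (read b: S1→S3)
  step 4: S2  (read b: S3→S2)
  step 5: S1  (read a: S2→S1)
  step 6: S1  (read a: S1→S1)

So i = 1, j = 2, giving x = w[0:1] = b, y = w[1:2] = a, z = w[2:6] = bbaa.
Check: |xy| = 2 ≤ 4 and |y| = 1 ≥ 1. Reading y takes M from S1 back to S1, so every xyⁱz is accepted.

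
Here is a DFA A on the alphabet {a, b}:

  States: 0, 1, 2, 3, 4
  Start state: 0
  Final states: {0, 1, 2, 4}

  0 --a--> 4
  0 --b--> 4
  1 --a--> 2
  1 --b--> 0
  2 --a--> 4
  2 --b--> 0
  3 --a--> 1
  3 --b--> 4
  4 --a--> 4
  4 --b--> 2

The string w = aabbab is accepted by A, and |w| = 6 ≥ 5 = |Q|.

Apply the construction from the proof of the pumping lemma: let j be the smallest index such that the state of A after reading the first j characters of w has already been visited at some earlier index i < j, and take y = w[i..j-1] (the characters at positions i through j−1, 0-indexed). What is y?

a

Run of A on w = a a b b a b:
  step 0: 0  (start)
  step 1: 4  (read a: 0→4)
  step 2: 4  (read a: 4→4)   ← first repeat (4 seen earlier)
  step 3: 2  (read b: 4→2)
  step 4: 0  (read b: 2→0)
  step 5: 4  (read a: 0→4)
  step 6: 2  (read b: 4→2)

So i = 1, j = 2, giving x = w[0:1] = a, y = w[1:2] = a, z = w[2:6] = bbab.
Check: |xy| = 2 ≤ 5 and |y| = 1 ≥ 1. Reading y takes A from 4 back to 4, so every xyⁱz is accepted.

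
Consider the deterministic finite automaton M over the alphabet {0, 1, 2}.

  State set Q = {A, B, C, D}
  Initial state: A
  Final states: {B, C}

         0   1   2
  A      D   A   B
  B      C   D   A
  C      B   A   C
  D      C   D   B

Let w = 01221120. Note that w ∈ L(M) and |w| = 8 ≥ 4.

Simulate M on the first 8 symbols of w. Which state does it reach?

C

Run of M on the first 8 characters of w = 0 1 2 2 1 1 2 0:
  step 0: A  (start)
  step 1: D  (read 0: A→D)
  step 2: D  (read 1: D→D)
  step 3: B  (read 2: D→B)
  step 4: A  (read 2: B→A)
  step 5: A  (read 1: A→A)
  step 6: A  (read 1: A→A)
  step 7: B  (read 2: A→B)
  step 8: C  (read 0: B→C)

After reading 8 characters, M is in state C.
(This kind of state-tracing is the core of the pumping-lemma construction: with 4 states, pigeonhole forces a repeat within the first 4 steps.)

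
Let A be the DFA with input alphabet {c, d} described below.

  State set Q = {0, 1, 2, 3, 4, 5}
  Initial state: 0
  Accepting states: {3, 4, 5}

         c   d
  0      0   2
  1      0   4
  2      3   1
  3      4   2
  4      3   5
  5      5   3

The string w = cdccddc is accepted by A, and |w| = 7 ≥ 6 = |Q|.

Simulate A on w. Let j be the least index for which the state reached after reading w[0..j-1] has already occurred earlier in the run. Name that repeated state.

Run of A on w = c d c c d d c:
  step 0: 0  (start)
  step 1: 0  (read c: 0→0)   ← first repeat (0 seen earlier)
  step 2: 2  (read d: 0→2)
  step 3: 3  (read c: 2→3)
  step 4: 4  (read c: 3→4)
  step 5: 5  (read d: 4→5)
  step 6: 3  (read d: 5→3)
  step 7: 4  (read c: 3→4)

The earliest repeat is at step j = 1: A is in 0, which it already visited at step i = 0.
With |Q| = 6, pigeonhole forces a state repeat no later than step 6; the substring read between the first and second visits to that state can be pumped.

0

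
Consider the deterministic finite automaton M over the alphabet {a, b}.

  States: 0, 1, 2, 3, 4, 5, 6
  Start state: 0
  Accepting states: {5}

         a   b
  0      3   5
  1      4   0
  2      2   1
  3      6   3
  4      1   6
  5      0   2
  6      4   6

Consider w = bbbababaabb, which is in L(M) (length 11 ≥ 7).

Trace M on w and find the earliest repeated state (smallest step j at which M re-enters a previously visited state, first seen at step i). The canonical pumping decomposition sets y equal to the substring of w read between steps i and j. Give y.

ba

State sequence: 0 -b-> 5 -b-> 2 -b-> 1 -a-> 4 -b-> 6 -a-> 4 -b-> 6 -a-> 4 -a-> 1 -b-> 0 -b-> 5
First repeat at step 6: 4 was already visited.

So i = 4, j = 6, giving x = w[0:4] = bbba, y = w[4:6] = ba, z = w[6:11] = baabb.
Check: |xy| = 6 ≤ 7 and |y| = 2 ≥ 1. Reading y takes M from 4 back to 4, so every xyⁱz is accepted.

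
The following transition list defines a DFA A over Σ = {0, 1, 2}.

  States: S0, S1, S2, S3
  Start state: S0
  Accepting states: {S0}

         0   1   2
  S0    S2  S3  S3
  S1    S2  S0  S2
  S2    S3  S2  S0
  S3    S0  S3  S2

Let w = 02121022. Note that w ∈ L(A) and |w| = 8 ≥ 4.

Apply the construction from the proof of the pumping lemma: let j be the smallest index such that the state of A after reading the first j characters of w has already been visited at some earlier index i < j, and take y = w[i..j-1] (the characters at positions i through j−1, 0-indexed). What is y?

Run of A on w = 0 2 1 2 1 0 2 2:
  step 0: S0  (start)
  step 1: S2  (read 0: S0→S2)
  step 2: S0  (read 2: S2→S0)   ← first repeat (S0 seen earlier)
  step 3: S3  (read 1: S0→S3)
  step 4: S2  (read 2: S3→S2)
  step 5: S2  (read 1: S2→S2)
  step 6: S3  (read 0: S2→S3)
  step 7: S2  (read 2: S3→S2)
  step 8: S0  (read 2: S2→S0)

So i = 0, j = 2, giving x = w[0:0] = ε, y = w[0:2] = 02, z = w[2:8] = 121022.
Check: |xy| = 2 ≤ 4 and |y| = 2 ≥ 1. Reading y takes A from S0 back to S0, so every xyⁱz is accepted.

02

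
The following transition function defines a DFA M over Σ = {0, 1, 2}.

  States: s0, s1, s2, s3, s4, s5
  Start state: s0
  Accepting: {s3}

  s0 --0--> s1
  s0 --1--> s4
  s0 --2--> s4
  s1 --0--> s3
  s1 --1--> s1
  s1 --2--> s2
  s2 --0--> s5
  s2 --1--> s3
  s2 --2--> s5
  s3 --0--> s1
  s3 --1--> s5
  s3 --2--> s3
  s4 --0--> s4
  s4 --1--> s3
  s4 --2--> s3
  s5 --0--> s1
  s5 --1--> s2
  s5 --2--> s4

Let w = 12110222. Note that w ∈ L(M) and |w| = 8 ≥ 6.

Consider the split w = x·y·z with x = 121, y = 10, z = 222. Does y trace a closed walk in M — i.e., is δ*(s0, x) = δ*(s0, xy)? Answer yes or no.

Run of M on the first 5 characters of w = 1 2 1 1 0:
  step 0: s0  (start)
  step 1: s4  (read 1: s0→s4)
  step 2: s3  (read 2: s4→s3)
  step 3: s5  (read 1: s3→s5)
  step 4: s2  (read 1: s5→s2)
  step 5: s5  (read 0: s2→s5)

After x (step 3): s5. After xy (step 5): s5.
They match, so y = 10 drives M around a cycle from s5 back to itself; pumping y any number of times keeps M in s5 before reading z, and xyⁱz ∈ L(M) for every i ≥ 0.

yes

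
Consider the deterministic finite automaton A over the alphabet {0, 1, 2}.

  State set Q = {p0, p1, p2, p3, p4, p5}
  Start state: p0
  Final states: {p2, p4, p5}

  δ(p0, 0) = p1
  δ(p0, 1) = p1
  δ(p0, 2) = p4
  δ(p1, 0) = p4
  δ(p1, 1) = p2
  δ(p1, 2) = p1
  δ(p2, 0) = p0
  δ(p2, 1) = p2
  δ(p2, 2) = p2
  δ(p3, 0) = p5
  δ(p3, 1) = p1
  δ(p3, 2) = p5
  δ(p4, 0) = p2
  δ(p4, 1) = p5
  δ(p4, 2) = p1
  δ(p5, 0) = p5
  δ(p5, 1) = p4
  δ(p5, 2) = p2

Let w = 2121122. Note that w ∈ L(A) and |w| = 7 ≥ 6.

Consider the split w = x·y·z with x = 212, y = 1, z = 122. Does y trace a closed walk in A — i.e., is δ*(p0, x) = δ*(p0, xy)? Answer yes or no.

Run of A on the first 4 characters of w = 2 1 2 1:
  step 0: p0  (start)
  step 1: p4  (read 2: p0→p4)
  step 2: p5  (read 1: p4→p5)
  step 3: p2  (read 2: p5→p2)
  step 4: p2  (read 1: p2→p2)

After x (step 3): p2. After xy (step 4): p2.
They match, so y = 1 drives A around a cycle from p2 back to itself; pumping y any number of times keeps A in p2 before reading z, and xyⁱz ∈ L(A) for every i ≥ 0.

yes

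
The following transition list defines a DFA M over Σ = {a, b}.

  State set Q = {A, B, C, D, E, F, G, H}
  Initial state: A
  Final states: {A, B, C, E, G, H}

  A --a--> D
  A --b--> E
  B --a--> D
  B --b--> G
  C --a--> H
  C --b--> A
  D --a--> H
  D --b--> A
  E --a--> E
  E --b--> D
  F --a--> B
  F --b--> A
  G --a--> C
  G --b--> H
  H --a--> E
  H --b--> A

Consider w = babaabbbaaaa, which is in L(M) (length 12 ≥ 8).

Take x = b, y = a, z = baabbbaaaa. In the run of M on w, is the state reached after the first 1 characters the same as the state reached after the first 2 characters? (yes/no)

Run of M on the first 2 characters of w = b a:
  step 0: A  (start)
  step 1: E  (read b: A→E)
  step 2: E  (read a: E→E)

After x (step 1): E. After xy (step 2): E.
They match, so y = a drives M around a cycle from E back to itself; pumping y any number of times keeps M in E before reading z, and xyⁱz ∈ L(M) for every i ≥ 0.

yes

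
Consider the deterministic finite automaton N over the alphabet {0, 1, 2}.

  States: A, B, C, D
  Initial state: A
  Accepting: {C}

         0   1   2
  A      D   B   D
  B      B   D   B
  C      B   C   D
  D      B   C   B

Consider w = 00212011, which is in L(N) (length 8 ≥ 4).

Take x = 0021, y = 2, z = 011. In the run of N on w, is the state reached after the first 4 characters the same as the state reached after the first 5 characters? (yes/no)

no

Run of N on the first 5 characters of w = 0 0 2 1 2:
  step 0: A  (start)
  step 1: D  (read 0: A→D)
  step 2: B  (read 0: D→B)
  step 3: B  (read 2: B→B)
  step 4: D  (read 1: B→D)
  step 5: B  (read 2: D→B)

After x (step 4): D. After xy (step 5): B.
They differ (D ≠ B), so y is not a cycle from the state after x; this split is not the one the pumping-lemma construction produces, and pumping y need not keep the string in L(N).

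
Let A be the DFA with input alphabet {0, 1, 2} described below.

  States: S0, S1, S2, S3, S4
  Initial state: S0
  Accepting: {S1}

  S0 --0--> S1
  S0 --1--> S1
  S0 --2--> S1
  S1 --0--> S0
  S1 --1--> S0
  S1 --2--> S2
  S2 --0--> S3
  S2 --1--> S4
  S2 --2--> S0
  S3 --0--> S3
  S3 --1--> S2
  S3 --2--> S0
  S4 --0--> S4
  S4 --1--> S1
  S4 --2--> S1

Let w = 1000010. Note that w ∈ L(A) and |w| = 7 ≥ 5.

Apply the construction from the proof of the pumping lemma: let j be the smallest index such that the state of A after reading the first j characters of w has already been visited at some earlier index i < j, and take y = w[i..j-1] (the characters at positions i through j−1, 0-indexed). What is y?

Run of A on w = 1 0 0 0 0 1 0:
  step 0: S0  (start)
  step 1: S1  (read 1: S0→S1)
  step 2: S0  (read 0: S1→S0)   ← first repeat (S0 seen earlier)
  step 3: S1  (read 0: S0→S1)
  step 4: S0  (read 0: S1→S0)
  step 5: S1  (read 0: S0→S1)
  step 6: S0  (read 1: S1→S0)
  step 7: S1  (read 0: S0→S1)

So i = 0, j = 2, giving x = w[0:0] = ε, y = w[0:2] = 10, z = w[2:7] = 00010.
Check: |xy| = 2 ≤ 5 and |y| = 2 ≥ 1. Reading y takes A from S0 back to S0, so every xyⁱz is accepted.
Since A has 5 states, any run of length ≥ 5 visits 5+1 states, so by pigeonhole some state repeats within the first 5 steps — that repeat gives the pumpable loop.

10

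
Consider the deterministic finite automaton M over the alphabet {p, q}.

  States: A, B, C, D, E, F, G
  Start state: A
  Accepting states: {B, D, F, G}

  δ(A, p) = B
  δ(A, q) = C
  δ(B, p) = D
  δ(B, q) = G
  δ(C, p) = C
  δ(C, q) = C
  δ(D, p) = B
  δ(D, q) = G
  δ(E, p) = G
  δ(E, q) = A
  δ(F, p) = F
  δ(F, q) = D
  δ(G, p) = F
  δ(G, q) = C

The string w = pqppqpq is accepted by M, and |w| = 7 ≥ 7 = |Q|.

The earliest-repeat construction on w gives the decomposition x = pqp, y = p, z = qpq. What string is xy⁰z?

xy⁰z = xz = pqp·qpq = pqpqpq.
Reading y = p takes M from F back to F, so after x the machine is still in F, and z then leads to the accepting state G. Hence pqpqpq ∈ L(M).

pqpqpq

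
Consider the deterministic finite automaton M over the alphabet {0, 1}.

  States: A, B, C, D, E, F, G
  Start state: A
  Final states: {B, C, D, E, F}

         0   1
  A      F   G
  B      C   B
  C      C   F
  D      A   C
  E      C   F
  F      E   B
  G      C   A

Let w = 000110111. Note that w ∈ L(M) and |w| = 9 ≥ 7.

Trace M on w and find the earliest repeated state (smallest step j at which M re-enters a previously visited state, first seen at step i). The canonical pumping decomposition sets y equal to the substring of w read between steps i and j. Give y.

001

Run of M on w = 0 0 0 1 1 0 1 1 1:
  step 0: A  (start)
  step 1: F  (read 0: A→F)
  step 2: E  (read 0: F→E)
  step 3: C  (read 0: E→C)
  step 4: F  (read 1: C→F)   ← first repeat (F seen earlier)
  step 5: B  (read 1: F→B)
  step 6: C  (read 0: B→C)
  step 7: F  (read 1: C→F)
  step 8: B  (read 1: F→B)
  step 9: B  (read 1: B→B)

So i = 1, j = 4, giving x = w[0:1] = 0, y = w[1:4] = 001, z = w[4:9] = 10111.
Check: |xy| = 4 ≤ 7 and |y| = 3 ≥ 1. Reading y takes M from F back to F, so every xyⁱz is accepted.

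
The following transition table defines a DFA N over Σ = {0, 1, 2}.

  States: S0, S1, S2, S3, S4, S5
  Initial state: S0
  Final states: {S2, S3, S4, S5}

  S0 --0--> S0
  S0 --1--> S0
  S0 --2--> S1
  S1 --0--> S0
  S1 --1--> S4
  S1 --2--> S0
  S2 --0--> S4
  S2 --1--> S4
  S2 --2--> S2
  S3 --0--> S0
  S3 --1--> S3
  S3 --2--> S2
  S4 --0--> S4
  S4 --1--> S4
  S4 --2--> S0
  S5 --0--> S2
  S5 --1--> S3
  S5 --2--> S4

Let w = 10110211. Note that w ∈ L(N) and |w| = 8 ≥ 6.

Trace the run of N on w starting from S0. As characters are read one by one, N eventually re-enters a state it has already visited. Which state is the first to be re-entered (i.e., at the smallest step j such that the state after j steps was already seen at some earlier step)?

S0

Run of N on w = 1 0 1 1 0 2 1 1:
  step 0: S0  (start)
  step 1: S0  (read 1: S0→S0)   ← first repeat (S0 seen earlier)
  step 2: S0  (read 0: S0→S0)
  step 3: S0  (read 1: S0→S0)
  step 4: S0  (read 1: S0→S0)
  step 5: S0  (read 0: S0→S0)
  step 6: S1  (read 2: S0→S1)
  step 7: S4  (read 1: S1→S4)
  step 8: S4  (read 1: S4→S4)

The earliest repeat is at step j = 1: N is in S0, which it already visited at step i = 0.
The DFA has 6 states, so the proof of the pumping lemma guarantees a repeated state among the first 6+1 visited; the segment between the two visits is the pumpable y.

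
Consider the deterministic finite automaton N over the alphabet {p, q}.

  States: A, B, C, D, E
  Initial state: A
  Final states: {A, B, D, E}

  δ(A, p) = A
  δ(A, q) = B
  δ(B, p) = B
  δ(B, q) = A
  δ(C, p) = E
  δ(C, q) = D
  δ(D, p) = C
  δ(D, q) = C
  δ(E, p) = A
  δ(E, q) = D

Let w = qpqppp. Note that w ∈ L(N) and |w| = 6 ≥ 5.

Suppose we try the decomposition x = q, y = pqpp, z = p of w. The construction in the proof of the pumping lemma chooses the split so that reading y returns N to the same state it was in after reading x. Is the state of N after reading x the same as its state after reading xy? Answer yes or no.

State sequence: A -q-> B -p-> B -q-> A -p-> A -p-> A

After x (step 1): B. After xy (step 5): A.
They differ (B ≠ A), so y is not a cycle from the state after x; this split is not the one the pumping-lemma construction produces, and pumping y need not keep the string in L(N).

no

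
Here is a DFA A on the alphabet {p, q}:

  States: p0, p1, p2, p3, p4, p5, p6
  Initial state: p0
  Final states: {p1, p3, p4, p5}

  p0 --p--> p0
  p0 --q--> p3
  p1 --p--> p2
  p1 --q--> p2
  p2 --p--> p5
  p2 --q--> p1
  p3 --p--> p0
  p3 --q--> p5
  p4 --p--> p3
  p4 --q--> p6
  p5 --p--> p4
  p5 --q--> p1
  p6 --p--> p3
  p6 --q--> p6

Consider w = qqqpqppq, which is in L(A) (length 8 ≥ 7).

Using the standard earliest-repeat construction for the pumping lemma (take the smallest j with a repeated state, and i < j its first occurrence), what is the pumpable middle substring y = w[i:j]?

pq

Run of A on w = q q q p q p p q:
  step 0: p0  (start)
  step 1: p3  (read q: p0→p3)
  step 2: p5  (read q: p3→p5)
  step 3: p1  (read q: p5→p1)
  step 4: p2  (read p: p1→p2)
  step 5: p1  (read q: p2→p1)   ← first repeat (p1 seen earlier)
  step 6: p2  (read p: p1→p2)
  step 7: p5  (read p: p2→p5)
  step 8: p1  (read q: p5→p1)

So i = 3, j = 5, giving x = w[0:3] = qqq, y = w[3:5] = pq, z = w[5:8] = ppq.
Check: |xy| = 5 ≤ 7 and |y| = 2 ≥ 1. Reading y takes A from p1 back to p1, so every xyⁱz is accepted.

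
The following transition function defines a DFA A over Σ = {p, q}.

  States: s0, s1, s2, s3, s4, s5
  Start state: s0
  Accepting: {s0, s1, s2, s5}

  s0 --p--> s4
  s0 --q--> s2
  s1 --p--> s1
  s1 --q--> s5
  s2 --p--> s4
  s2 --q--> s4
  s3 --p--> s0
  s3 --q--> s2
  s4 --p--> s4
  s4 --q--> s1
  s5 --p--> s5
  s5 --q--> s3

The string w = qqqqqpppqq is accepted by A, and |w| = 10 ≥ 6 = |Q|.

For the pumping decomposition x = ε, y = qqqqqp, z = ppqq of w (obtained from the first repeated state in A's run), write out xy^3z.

xy^3z = ε·qqqqqp·qqqqqp·qqqqqp·ppqq = qqqqqpqqqqqpqqqqqpppqq.
Reading y = qqqqqp takes A from s0 back to s0, so after x·y·y·y the machine is still in s0, and z then leads to the accepting state s5. Hence qqqqqpqqqqqpqqqqqpppqq ∈ L(A).

qqqqqpqqqqqpqqqqqpppqq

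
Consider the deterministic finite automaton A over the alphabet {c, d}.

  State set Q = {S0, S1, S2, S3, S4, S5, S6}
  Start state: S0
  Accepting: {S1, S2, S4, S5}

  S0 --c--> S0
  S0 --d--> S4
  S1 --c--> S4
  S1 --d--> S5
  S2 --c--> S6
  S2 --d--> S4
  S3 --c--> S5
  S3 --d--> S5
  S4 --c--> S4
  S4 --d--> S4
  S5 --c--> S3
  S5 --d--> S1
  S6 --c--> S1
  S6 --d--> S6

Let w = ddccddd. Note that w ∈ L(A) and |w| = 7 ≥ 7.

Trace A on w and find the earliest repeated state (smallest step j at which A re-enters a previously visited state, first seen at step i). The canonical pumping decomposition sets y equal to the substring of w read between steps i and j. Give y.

Run of A on w = d d c c d d d:
  step 0: S0  (start)
  step 1: S4  (read d: S0→S4)
  step 2: S4  (read d: S4→S4)   ← first repeat (S4 seen earlier)
  step 3: S4  (read c: S4→S4)
  step 4: S4  (read c: S4→S4)
  step 5: S4  (read d: S4→S4)
  step 6: S4  (read d: S4→S4)
  step 7: S4  (read d: S4→S4)

So i = 1, j = 2, giving x = w[0:1] = d, y = w[1:2] = d, z = w[2:7] = ccddd.
Check: |xy| = 2 ≤ 7 and |y| = 1 ≥ 1. Reading y takes A from S4 back to S4, so every xyⁱz is accepted.

d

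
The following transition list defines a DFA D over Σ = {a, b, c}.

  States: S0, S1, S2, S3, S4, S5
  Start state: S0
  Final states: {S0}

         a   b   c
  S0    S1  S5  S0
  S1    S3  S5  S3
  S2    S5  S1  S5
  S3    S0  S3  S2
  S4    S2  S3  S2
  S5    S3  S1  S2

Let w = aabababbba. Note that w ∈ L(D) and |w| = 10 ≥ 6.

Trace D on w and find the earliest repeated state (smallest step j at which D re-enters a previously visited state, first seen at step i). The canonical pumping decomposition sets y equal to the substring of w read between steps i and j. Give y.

b

Run of D on w = a a b a b a b b b a:
  step 0: S0  (start)
  step 1: S1  (read a: S0→S1)
  step 2: S3  (read a: S1→S3)
  step 3: S3  (read b: S3→S3)   ← first repeat (S3 seen earlier)
  step 4: S0  (read a: S3→S0)
  step 5: S5  (read b: S0→S5)
  step 6: S3  (read a: S5→S3)
  step 7: S3  (read b: S3→S3)
  step 8: S3  (read b: S3→S3)
  step 9: S3  (read b: S3→S3)
  step 10: S0  (read a: S3→S0)

So i = 2, j = 3, giving x = w[0:2] = aa, y = w[2:3] = b, z = w[3:10] = ababbba.
Check: |xy| = 3 ≤ 6 and |y| = 1 ≥ 1. Reading y takes D from S3 back to S3, so every xyⁱz is accepted.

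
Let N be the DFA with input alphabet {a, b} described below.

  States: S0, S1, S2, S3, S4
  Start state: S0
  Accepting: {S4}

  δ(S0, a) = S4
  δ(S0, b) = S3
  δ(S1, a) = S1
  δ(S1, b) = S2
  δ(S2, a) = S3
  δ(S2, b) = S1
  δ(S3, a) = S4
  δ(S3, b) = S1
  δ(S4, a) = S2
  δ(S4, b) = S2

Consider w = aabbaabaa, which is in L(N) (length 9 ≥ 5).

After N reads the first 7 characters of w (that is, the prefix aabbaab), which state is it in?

State sequence: S0 -a-> S4 -a-> S2 -b-> S1 -b-> S2 -a-> S3 -a-> S4 -b-> S2

After reading 7 characters, N is in state S2.

S2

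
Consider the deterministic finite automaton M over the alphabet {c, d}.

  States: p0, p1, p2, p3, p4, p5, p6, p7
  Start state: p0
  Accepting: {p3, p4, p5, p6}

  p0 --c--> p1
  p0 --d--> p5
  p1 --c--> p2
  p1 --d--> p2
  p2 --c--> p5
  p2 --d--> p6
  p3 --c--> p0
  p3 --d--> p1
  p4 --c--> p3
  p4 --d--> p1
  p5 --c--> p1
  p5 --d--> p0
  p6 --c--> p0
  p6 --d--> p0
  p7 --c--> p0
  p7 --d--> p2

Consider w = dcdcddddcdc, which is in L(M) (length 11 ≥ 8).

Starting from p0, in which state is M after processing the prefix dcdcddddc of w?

p1

Run of M on the first 9 characters of w = d c d c d d d d c:
  step 0: p0  (start)
  step 1: p5  (read d: p0→p5)
  step 2: p1  (read c: p5→p1)
  step 3: p2  (read d: p1→p2)
  step 4: p5  (read c: p2→p5)
  step 5: p0  (read d: p5→p0)
  step 6: p5  (read d: p0→p5)
  step 7: p0  (read d: p5→p0)
  step 8: p5  (read d: p0→p5)
  step 9: p1  (read c: p5→p1)

After reading 9 characters, M is in state p1.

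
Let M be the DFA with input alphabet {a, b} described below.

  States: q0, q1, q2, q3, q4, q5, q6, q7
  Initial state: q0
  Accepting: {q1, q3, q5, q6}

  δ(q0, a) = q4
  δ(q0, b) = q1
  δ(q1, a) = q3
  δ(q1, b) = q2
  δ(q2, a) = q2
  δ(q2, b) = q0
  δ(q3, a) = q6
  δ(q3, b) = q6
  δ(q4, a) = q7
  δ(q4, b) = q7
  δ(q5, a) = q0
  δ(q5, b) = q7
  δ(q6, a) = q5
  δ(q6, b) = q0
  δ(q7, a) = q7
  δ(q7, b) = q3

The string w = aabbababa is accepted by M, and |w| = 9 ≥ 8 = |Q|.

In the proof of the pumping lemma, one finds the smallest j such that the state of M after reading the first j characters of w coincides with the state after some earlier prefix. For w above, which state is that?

Run of M on w = a a b b a b a b a:
  step 0: q0  (start)
  step 1: q4  (read a: q0→q4)
  step 2: q7  (read a: q4→q7)
  step 3: q3  (read b: q7→q3)
  step 4: q6  (read b: q3→q6)
  step 5: q5  (read a: q6→q5)
  step 6: q7  (read b: q5→q7)   ← first repeat (q7 seen earlier)
  step 7: q7  (read a: q7→q7)
  step 8: q3  (read b: q7→q3)
  step 9: q6  (read a: q3→q6)

The earliest repeat is at step j = 6: M is in q7, which it already visited at step i = 2.
With |Q| = 8, pigeonhole forces a state repeat no later than step 8; the substring read between the first and second visits to that state can be pumped.

q7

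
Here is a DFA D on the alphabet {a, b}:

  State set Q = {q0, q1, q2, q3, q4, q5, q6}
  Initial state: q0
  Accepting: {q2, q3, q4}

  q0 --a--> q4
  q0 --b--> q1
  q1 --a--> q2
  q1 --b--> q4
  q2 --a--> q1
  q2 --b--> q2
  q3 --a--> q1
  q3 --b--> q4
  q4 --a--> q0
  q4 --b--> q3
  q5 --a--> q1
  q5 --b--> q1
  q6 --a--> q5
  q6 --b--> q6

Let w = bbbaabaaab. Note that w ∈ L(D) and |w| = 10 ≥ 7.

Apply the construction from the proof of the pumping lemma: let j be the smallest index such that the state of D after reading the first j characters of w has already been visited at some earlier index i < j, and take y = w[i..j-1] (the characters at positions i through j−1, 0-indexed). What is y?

bba

Run of D on w = b b b a a b a a a b:
  step 0: q0  (start)
  step 1: q1  (read b: q0→q1)
  step 2: q4  (read b: q1→q4)
  step 3: q3  (read b: q4→q3)
  step 4: q1  (read a: q3→q1)   ← first repeat (q1 seen earlier)
  step 5: q2  (read a: q1→q2)
  step 6: q2  (read b: q2→q2)
  step 7: q1  (read a: q2→q1)
  step 8: q2  (read a: q1→q2)
  step 9: q1  (read a: q2→q1)
  step 10: q4  (read b: q1→q4)

So i = 1, j = 4, giving x = w[0:1] = b, y = w[1:4] = bba, z = w[4:10] = abaaab.
Check: |xy| = 4 ≤ 7 and |y| = 3 ≥ 1. Reading y takes D from q1 back to q1, so every xyⁱz is accepted.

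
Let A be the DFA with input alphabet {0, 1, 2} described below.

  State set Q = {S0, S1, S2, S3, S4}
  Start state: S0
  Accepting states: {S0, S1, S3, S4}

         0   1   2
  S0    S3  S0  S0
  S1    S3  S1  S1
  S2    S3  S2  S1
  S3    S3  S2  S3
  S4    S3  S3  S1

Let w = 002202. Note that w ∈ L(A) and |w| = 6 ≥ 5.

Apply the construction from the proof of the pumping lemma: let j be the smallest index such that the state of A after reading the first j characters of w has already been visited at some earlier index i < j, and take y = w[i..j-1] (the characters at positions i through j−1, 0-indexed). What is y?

Run of A on w = 0 0 2 2 0 2:
  step 0: S0  (start)
  step 1: S3  (read 0: S0→S3)
  step 2: S3  (read 0: S3→S3)   ← first repeat (S3 seen earlier)
  step 3: S3  (read 2: S3→S3)
  step 4: S3  (read 2: S3→S3)
  step 5: S3  (read 0: S3→S3)
  step 6: S3  (read 2: S3→S3)

So i = 1, j = 2, giving x = w[0:1] = 0, y = w[1:2] = 0, z = w[2:6] = 2202.
Check: |xy| = 2 ≤ 5 and |y| = 1 ≥ 1. Reading y takes A from S3 back to S3, so every xyⁱz is accepted.

0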